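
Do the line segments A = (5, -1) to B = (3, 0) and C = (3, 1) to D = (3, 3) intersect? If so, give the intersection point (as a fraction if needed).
No (intersection of containing lines falls outside at least one segment)

Parametrize and solve: t = 1, s = -1/2. At least one of these is outside [0, 1], so the segments do not intersect.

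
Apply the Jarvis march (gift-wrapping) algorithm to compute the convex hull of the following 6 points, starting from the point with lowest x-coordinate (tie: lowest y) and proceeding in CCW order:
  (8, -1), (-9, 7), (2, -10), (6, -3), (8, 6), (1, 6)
Hull (CCW) = [(-9, 7), (2, -10), (8, -1), (8, 6)]

Jarvis march: at each step, from the current hull vertex p, select the next vertex q as the point such that every other point lies strictly to the left of (or on) the directed line p → q. (Equivalently: for every other point r, the cross product (q − p) × (r − p) ≥ 0.)
Starting point (lowest x, tie lowest y): (-9, 7). Wrap until returning to start. Resulting hull: (-9, 7), (2, -10), (8, -1), (8, 6).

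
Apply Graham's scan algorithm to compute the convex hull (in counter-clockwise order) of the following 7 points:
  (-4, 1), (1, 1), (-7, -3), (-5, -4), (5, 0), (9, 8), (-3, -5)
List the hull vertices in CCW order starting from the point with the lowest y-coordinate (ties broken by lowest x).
Hull (CCW) = [(-3, -5), (5, 0), (9, 8), (-4, 1), (-7, -3)]

Graham scan procedure:
  1. Find the pivot p₀ = point with lowest y (tie → lowest x): (-3, -5).
  2. Sort the remaining points by polar angle around p₀.
  3. Walk through sorted points, maintaining a stack; pop the top while the last three entries make a non-left turn (cross product ≤ 0).
  4. Final stack is the convex hull in CCW order: (-3, -5), (5, 0), (9, 8), (-4, 1), (-7, -3).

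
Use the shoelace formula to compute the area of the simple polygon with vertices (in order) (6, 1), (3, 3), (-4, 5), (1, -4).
Area = 39

Shoelace formula: Area = (1/2) |Σ_i (x_i · y_{i+1} − x_{i+1} · y_i)| (indices mod n). Compute each cross term:
  (6)(3) − (3)(1) = 15
  (3)(5) − (-4)(3) = 27
  (-4)(-4) − (1)(5) = 11
  (1)(1) − (6)(-4) = 25
Sum = 78, so (signed) Area = 78/2 = 39, |Area| = 39.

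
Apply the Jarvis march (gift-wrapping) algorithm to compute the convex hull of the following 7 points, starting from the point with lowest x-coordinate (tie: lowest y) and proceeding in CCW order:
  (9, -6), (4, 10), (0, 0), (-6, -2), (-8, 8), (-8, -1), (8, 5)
Hull (CCW) = [(-8, -1), (-6, -2), (9, -6), (8, 5), (4, 10), (-8, 8)]

Jarvis march: at each step, from the current hull vertex p, select the next vertex q as the point such that every other point lies strictly to the left of (or on) the directed line p → q. (Equivalently: for every other point r, the cross product (q − p) × (r − p) ≥ 0.)
Starting point (lowest x, tie lowest y): (-8, -1). Wrap until returning to start. Resulting hull: (-8, -1), (-6, -2), (9, -6), (8, 5), (4, 10), (-8, 8).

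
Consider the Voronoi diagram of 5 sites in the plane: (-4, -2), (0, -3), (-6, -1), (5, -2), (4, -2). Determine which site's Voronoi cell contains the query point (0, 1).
Nearest site = (0, -3)

The Voronoi cell of site s contains exactly those query points closer to s than to any other site. Compute squared distances from q = (0, 1) to each site:
  (0 − 0)² + (-3 − 1)² = 16
  (-4 − 0)² + (-2 − 1)² = 25
  (4 − 0)² + (-2 − 1)² = 25
  (5 − 0)² + (-2 − 1)² = 34
  (-6 − 0)² + (-1 − 1)² = 40
Minimum is attained by (0, -3), so q lies in its Voronoi cell.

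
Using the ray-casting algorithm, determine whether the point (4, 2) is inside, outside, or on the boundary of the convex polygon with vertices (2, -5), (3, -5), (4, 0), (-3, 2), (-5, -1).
The point (4, 2) lies strictly outside the polygon

Cast a horizontal ray to the right from the query point and count how many polygon edges it crosses (each edge strictly once or zero times, handled with the usual half-open convention). 
Parity of crossings → even ⇒ outside.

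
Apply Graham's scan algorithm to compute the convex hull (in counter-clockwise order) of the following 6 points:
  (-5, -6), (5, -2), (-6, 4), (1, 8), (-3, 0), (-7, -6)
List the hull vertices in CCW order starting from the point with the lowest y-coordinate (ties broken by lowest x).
Hull (CCW) = [(-7, -6), (-5, -6), (5, -2), (1, 8), (-6, 4)]

Graham scan procedure:
  1. Find the pivot p₀ = point with lowest y (tie → lowest x): (-7, -6).
  2. Sort the remaining points by polar angle around p₀.
  3. Walk through sorted points, maintaining a stack; pop the top while the last three entries make a non-left turn (cross product ≤ 0).
  4. Final stack is the convex hull in CCW order: (-7, -6), (-5, -6), (5, -2), (1, 8), (-6, 4).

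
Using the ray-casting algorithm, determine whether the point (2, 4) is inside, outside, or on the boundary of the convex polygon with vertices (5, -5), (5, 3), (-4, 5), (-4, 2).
The point (2, 4) lies strictly outside the polygon

Cast a horizontal ray to the right from the query point and count how many polygon edges it crosses (each edge strictly once or zero times, handled with the usual half-open convention). 
Parity of crossings → even ⇒ outside.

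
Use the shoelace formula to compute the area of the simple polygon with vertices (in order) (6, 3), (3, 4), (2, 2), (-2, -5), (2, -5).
Area = 63/2

Shoelace formula: Area = (1/2) |Σ_i (x_i · y_{i+1} − x_{i+1} · y_i)| (indices mod n). Compute each cross term:
  (6)(4) − (3)(3) = 15
  (3)(2) − (2)(4) = -2
  (2)(-5) − (-2)(2) = -6
  (-2)(-5) − (2)(-5) = 20
  (2)(3) − (6)(-5) = 36
Sum = 63, so (signed) Area = 63/2 = 63/2, |Area| = 63/2.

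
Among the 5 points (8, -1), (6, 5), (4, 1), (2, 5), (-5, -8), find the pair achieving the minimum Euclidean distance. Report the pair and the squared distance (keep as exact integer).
Pair = ((6, 5), (2, 5)); squared distance = 16

Compute all C(5, 2) = 10 pairwise squared distances (x_i − x_j)² + (y_i − y_j)². The minimum is 16, attained by the pair ((6, 5), (2, 5)).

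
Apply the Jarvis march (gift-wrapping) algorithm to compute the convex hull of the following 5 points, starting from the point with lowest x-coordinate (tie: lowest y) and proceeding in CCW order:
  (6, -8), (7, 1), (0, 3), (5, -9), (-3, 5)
Hull (CCW) = [(-3, 5), (5, -9), (6, -8), (7, 1)]

Jarvis march: at each step, from the current hull vertex p, select the next vertex q as the point such that every other point lies strictly to the left of (or on) the directed line p → q. (Equivalently: for every other point r, the cross product (q − p) × (r − p) ≥ 0.)
Starting point (lowest x, tie lowest y): (-3, 5). Wrap until returning to start. Resulting hull: (-3, 5), (5, -9), (6, -8), (7, 1).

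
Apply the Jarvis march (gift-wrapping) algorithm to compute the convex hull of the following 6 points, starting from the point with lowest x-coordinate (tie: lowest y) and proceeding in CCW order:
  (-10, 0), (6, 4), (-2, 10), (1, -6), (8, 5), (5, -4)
Hull (CCW) = [(-10, 0), (1, -6), (5, -4), (8, 5), (-2, 10)]

Jarvis march: at each step, from the current hull vertex p, select the next vertex q as the point such that every other point lies strictly to the left of (or on) the directed line p → q. (Equivalently: for every other point r, the cross product (q − p) × (r − p) ≥ 0.)
Starting point (lowest x, tie lowest y): (-10, 0). Wrap until returning to start. Resulting hull: (-10, 0), (1, -6), (5, -4), (8, 5), (-2, 10).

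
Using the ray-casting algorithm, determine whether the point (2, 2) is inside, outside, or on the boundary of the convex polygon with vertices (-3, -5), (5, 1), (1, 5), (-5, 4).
The point (2, 2) lies strictly inside the polygon

Cast a horizontal ray to the right from the query point and count how many polygon edges it crosses (each edge strictly once or zero times, handled with the usual half-open convention). 
Parity of crossings → odd ⇒ inside.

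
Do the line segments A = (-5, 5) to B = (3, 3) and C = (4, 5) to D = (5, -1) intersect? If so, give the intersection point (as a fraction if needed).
No (intersection of containing lines falls outside at least one segment)

Parametrize and solve: t = 27/23, s = 9/23. At least one of these is outside [0, 1], so the segments do not intersect.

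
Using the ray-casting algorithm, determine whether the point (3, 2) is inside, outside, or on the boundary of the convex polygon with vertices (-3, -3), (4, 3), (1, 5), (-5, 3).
The point (3, 2) lies strictly outside the polygon

Cast a horizontal ray to the right from the query point and count how many polygon edges it crosses (each edge strictly once or zero times, handled with the usual half-open convention). 
Parity of crossings → even ⇒ outside.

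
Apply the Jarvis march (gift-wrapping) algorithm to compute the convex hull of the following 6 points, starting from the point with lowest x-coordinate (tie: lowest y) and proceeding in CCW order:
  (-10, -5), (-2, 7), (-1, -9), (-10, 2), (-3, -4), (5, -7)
Hull (CCW) = [(-10, -5), (-1, -9), (5, -7), (-2, 7), (-10, 2)]

Jarvis march: at each step, from the current hull vertex p, select the next vertex q as the point such that every other point lies strictly to the left of (or on) the directed line p → q. (Equivalently: for every other point r, the cross product (q − p) × (r − p) ≥ 0.)
Starting point (lowest x, tie lowest y): (-10, -5). Wrap until returning to start. Resulting hull: (-10, -5), (-1, -9), (5, -7), (-2, 7), (-10, 2).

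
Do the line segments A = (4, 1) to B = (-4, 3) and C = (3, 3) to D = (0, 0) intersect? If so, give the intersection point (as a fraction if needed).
Yes; intersection at (8/5, 8/5) (t = 3/10 on AB, s = 7/15 on CD)

Parametrize AB as A + t(B − A) = (4 + -8 t, 1 + 2 t) and CD as C + s(D − C) = (3 + -3 s, 3 + -3 s). Solve the linear system for (t, s). Determinant = -30 ≠ 0, so a unique intersection of the containing lines exists. Solution: t = 3/10, s = 7/15 — both in [0, 1], so the segments cross. Intersection point: (8/5, 8/5).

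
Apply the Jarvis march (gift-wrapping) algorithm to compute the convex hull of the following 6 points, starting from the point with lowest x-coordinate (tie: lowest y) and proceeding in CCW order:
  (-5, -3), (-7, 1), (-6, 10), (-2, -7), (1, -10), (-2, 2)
Hull (CCW) = [(-7, 1), (-5, -3), (-2, -7), (1, -10), (-2, 2), (-6, 10)]

Jarvis march: at each step, from the current hull vertex p, select the next vertex q as the point such that every other point lies strictly to the left of (or on) the directed line p → q. (Equivalently: for every other point r, the cross product (q − p) × (r − p) ≥ 0.)
Starting point (lowest x, tie lowest y): (-7, 1). Wrap until returning to start. Resulting hull: (-7, 1), (-5, -3), (-2, -7), (1, -10), (-2, 2), (-6, 10).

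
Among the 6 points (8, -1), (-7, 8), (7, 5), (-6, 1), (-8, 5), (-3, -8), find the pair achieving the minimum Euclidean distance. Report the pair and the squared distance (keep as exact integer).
Pair = ((-7, 8), (-8, 5)); squared distance = 10

Compute all C(6, 2) = 15 pairwise squared distances (x_i − x_j)² + (y_i − y_j)². The minimum is 10, attained by the pair ((-7, 8), (-8, 5)).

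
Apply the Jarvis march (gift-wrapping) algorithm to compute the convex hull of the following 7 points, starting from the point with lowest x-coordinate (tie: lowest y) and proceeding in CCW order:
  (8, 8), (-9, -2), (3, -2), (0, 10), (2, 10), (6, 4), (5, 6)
Hull (CCW) = [(-9, -2), (3, -2), (8, 8), (2, 10), (0, 10)]

Jarvis march: at each step, from the current hull vertex p, select the next vertex q as the point such that every other point lies strictly to the left of (or on) the directed line p → q. (Equivalently: for every other point r, the cross product (q − p) × (r − p) ≥ 0.)
Starting point (lowest x, tie lowest y): (-9, -2). Wrap until returning to start. Resulting hull: (-9, -2), (3, -2), (8, 8), (2, 10), (0, 10).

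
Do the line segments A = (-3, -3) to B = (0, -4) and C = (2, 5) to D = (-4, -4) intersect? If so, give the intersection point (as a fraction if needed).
No (intersection of containing lines falls outside at least one segment)

Parametrize and solve: t = -1/11, s = 29/33. At least one of these is outside [0, 1], so the segments do not intersect.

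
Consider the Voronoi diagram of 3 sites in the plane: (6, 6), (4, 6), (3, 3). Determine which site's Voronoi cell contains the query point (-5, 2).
Nearest site = (3, 3)

The Voronoi cell of site s contains exactly those query points closer to s than to any other site. Compute squared distances from q = (-5, 2) to each site:
  (3 − -5)² + (3 − 2)² = 65
  (4 − -5)² + (6 − 2)² = 97
  (6 − -5)² + (6 − 2)² = 137
Minimum is attained by (3, 3), so q lies in its Voronoi cell.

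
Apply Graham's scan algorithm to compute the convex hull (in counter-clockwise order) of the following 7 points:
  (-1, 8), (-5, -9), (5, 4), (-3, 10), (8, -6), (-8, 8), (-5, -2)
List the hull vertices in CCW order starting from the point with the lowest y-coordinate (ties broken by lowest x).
Hull (CCW) = [(-5, -9), (8, -6), (5, 4), (-3, 10), (-8, 8)]

Graham scan procedure:
  1. Find the pivot p₀ = point with lowest y (tie → lowest x): (-5, -9).
  2. Sort the remaining points by polar angle around p₀.
  3. Walk through sorted points, maintaining a stack; pop the top while the last three entries make a non-left turn (cross product ≤ 0).
  4. Final stack is the convex hull in CCW order: (-5, -9), (8, -6), (5, 4), (-3, 10), (-8, 8).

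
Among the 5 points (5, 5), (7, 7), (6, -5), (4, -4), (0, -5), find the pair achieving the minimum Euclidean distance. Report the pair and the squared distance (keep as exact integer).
Pair = ((6, -5), (4, -4)); squared distance = 5

Compute all C(5, 2) = 10 pairwise squared distances (x_i − x_j)² + (y_i − y_j)². The minimum is 5, attained by the pair ((6, -5), (4, -4)).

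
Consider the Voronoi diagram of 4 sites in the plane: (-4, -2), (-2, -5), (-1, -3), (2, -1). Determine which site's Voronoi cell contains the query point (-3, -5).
Nearest site = (-2, -5)

The Voronoi cell of site s contains exactly those query points closer to s than to any other site. Compute squared distances from q = (-3, -5) to each site:
  (-2 − -3)² + (-5 − -5)² = 1
  (-1 − -3)² + (-3 − -5)² = 8
  (-4 − -3)² + (-2 − -5)² = 10
  (2 − -3)² + (-1 − -5)² = 41
Minimum is attained by (-2, -5), so q lies in its Voronoi cell.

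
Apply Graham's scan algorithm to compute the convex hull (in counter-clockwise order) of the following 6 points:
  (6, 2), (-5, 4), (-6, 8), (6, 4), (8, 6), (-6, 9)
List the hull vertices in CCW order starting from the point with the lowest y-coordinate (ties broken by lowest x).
Hull (CCW) = [(6, 2), (8, 6), (-6, 9), (-6, 8), (-5, 4)]

Graham scan procedure:
  1. Find the pivot p₀ = point with lowest y (tie → lowest x): (6, 2).
  2. Sort the remaining points by polar angle around p₀.
  3. Walk through sorted points, maintaining a stack; pop the top while the last three entries make a non-left turn (cross product ≤ 0).
  4. Final stack is the convex hull in CCW order: (6, 2), (8, 6), (-6, 9), (-6, 8), (-5, 4).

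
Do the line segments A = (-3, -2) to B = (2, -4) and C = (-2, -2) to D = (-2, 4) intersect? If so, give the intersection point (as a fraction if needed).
No (intersection of containing lines falls outside at least one segment)

Parametrize and solve: t = 1/5, s = -1/15. At least one of these is outside [0, 1], so the segments do not intersect.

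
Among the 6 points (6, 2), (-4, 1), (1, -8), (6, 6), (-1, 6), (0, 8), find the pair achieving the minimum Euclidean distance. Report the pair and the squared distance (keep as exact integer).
Pair = ((-1, 6), (0, 8)); squared distance = 5

Compute all C(6, 2) = 15 pairwise squared distances (x_i − x_j)² + (y_i − y_j)². The minimum is 5, attained by the pair ((-1, 6), (0, 8)).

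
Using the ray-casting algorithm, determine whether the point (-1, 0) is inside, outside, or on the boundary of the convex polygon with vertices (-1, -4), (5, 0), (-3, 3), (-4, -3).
The point (-1, 0) lies strictly inside the polygon

Cast a horizontal ray to the right from the query point and count how many polygon edges it crosses (each edge strictly once or zero times, handled with the usual half-open convention). 
Parity of crossings → odd ⇒ inside.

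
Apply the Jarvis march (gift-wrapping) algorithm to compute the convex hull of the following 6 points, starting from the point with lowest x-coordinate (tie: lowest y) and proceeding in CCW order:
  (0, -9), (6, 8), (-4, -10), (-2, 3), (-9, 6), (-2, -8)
Hull (CCW) = [(-9, 6), (-4, -10), (0, -9), (6, 8)]

Jarvis march: at each step, from the current hull vertex p, select the next vertex q as the point such that every other point lies strictly to the left of (or on) the directed line p → q. (Equivalently: for every other point r, the cross product (q − p) × (r − p) ≥ 0.)
Starting point (lowest x, tie lowest y): (-9, 6). Wrap until returning to start. Resulting hull: (-9, 6), (-4, -10), (0, -9), (6, 8).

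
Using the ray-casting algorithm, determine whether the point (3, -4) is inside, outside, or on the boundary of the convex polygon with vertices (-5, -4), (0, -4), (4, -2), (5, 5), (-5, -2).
The point (3, -4) lies strictly outside the polygon

Cast a horizontal ray to the right from the query point and count how many polygon edges it crosses (each edge strictly once or zero times, handled with the usual half-open convention). 
Parity of crossings → even ⇒ outside.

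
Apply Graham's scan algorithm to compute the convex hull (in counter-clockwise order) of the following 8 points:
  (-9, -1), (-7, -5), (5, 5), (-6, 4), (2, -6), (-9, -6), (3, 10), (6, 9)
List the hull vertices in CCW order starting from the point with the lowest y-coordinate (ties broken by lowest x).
Hull (CCW) = [(-9, -6), (2, -6), (5, 5), (6, 9), (3, 10), (-6, 4), (-9, -1)]

Graham scan procedure:
  1. Find the pivot p₀ = point with lowest y (tie → lowest x): (-9, -6).
  2. Sort the remaining points by polar angle around p₀.
  3. Walk through sorted points, maintaining a stack; pop the top while the last three entries make a non-left turn (cross product ≤ 0).
  4. Final stack is the convex hull in CCW order: (-9, -6), (2, -6), (5, 5), (6, 9), (3, 10), (-6, 4), (-9, -1).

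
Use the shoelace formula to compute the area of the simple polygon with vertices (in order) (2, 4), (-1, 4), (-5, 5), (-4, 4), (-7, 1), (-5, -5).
Area = 81/2

Shoelace formula: Area = (1/2) |Σ_i (x_i · y_{i+1} − x_{i+1} · y_i)| (indices mod n). Compute each cross term:
  (2)(4) − (-1)(4) = 12
  (-1)(5) − (-5)(4) = 15
  (-5)(4) − (-4)(5) = 0
  (-4)(1) − (-7)(4) = 24
  (-7)(-5) − (-5)(1) = 40
  (-5)(4) − (2)(-5) = -10
Sum = 81, so (signed) Area = 81/2 = 81/2, |Area| = 81/2.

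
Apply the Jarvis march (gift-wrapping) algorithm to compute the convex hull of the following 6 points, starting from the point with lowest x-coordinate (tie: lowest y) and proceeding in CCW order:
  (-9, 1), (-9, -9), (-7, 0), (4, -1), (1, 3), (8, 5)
Hull (CCW) = [(-9, -9), (4, -1), (8, 5), (-9, 1)]

Jarvis march: at each step, from the current hull vertex p, select the next vertex q as the point such that every other point lies strictly to the left of (or on) the directed line p → q. (Equivalently: for every other point r, the cross product (q − p) × (r − p) ≥ 0.)
Starting point (lowest x, tie lowest y): (-9, -9). Wrap until returning to start. Resulting hull: (-9, -9), (4, -1), (8, 5), (-9, 1).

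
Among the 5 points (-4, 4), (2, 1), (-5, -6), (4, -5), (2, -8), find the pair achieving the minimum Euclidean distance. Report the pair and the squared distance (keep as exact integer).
Pair = ((4, -5), (2, -8)); squared distance = 13

Compute all C(5, 2) = 10 pairwise squared distances (x_i − x_j)² + (y_i − y_j)². The minimum is 13, attained by the pair ((4, -5), (2, -8)).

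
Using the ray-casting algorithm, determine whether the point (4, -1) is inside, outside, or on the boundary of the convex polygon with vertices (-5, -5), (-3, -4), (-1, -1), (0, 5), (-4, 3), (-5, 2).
The point (4, -1) lies strictly outside the polygon

Cast a horizontal ray to the right from the query point and count how many polygon edges it crosses (each edge strictly once or zero times, handled with the usual half-open convention). 
Parity of crossings → even ⇒ outside.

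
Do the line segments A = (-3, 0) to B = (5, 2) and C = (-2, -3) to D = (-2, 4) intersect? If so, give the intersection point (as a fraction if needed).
Yes; intersection at (-2, 1/4) (t = 1/8 on AB, s = 13/28 on CD)

Parametrize AB as A + t(B − A) = (-3 + 8 t, 0 + 2 t) and CD as C + s(D − C) = (-2 + 0 s, -3 + 7 s). Solve the linear system for (t, s). Determinant = -56 ≠ 0, so a unique intersection of the containing lines exists. Solution: t = 1/8, s = 13/28 — both in [0, 1], so the segments cross. Intersection point: (-2, 1/4).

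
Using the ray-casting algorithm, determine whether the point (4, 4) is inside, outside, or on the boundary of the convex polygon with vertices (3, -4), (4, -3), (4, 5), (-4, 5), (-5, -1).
The point (4, 4) lies on the polygon boundary

Boundary check: the query satisfies the collinearity and bounding-box conditions for some polygon edge, so it lies exactly on the boundary.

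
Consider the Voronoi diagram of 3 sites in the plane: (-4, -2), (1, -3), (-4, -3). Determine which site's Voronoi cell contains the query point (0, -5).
Nearest site = (1, -3)

The Voronoi cell of site s contains exactly those query points closer to s than to any other site. Compute squared distances from q = (0, -5) to each site:
  (1 − 0)² + (-3 − -5)² = 5
  (-4 − 0)² + (-3 − -5)² = 20
  (-4 − 0)² + (-2 − -5)² = 25
Minimum is attained by (1, -3), so q lies in its Voronoi cell.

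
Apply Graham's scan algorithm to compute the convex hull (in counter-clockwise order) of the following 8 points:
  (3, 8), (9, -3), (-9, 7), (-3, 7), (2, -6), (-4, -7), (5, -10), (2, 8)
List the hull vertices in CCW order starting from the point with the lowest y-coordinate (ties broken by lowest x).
Hull (CCW) = [(5, -10), (9, -3), (3, 8), (2, 8), (-9, 7), (-4, -7)]

Graham scan procedure:
  1. Find the pivot p₀ = point with lowest y (tie → lowest x): (5, -10).
  2. Sort the remaining points by polar angle around p₀.
  3. Walk through sorted points, maintaining a stack; pop the top while the last three entries make a non-left turn (cross product ≤ 0).
  4. Final stack is the convex hull in CCW order: (5, -10), (9, -3), (3, 8), (2, 8), (-9, 7), (-4, -7).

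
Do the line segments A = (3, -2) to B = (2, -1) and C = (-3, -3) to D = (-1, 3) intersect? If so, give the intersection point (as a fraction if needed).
No (intersection of containing lines falls outside at least one segment)

Parametrize and solve: t = 17/4, s = 7/8. At least one of these is outside [0, 1], so the segments do not intersect.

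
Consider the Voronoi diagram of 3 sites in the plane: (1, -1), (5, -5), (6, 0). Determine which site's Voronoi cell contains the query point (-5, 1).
Nearest site = (1, -1)

The Voronoi cell of site s contains exactly those query points closer to s than to any other site. Compute squared distances from q = (-5, 1) to each site:
  (1 − -5)² + (-1 − 1)² = 40
  (6 − -5)² + (0 − 1)² = 122
  (5 − -5)² + (-5 − 1)² = 136
Minimum is attained by (1, -1), so q lies in its Voronoi cell.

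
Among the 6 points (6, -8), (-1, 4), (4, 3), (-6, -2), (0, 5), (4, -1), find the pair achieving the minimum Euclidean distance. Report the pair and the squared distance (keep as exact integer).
Pair = ((-1, 4), (0, 5)); squared distance = 2

Compute all C(6, 2) = 15 pairwise squared distances (x_i − x_j)² + (y_i − y_j)². The minimum is 2, attained by the pair ((-1, 4), (0, 5)).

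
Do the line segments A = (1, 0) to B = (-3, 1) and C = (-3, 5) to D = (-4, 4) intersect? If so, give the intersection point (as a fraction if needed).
No (intersection of containing lines falls outside at least one segment)

Parametrize and solve: t = 9/5, s = 16/5. At least one of these is outside [0, 1], so the segments do not intersect.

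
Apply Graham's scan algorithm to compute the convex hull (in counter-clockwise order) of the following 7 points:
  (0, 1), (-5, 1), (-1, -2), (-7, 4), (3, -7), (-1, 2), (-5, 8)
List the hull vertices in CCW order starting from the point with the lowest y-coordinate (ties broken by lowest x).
Hull (CCW) = [(3, -7), (0, 1), (-5, 8), (-7, 4), (-5, 1)]

Graham scan procedure:
  1. Find the pivot p₀ = point with lowest y (tie → lowest x): (3, -7).
  2. Sort the remaining points by polar angle around p₀.
  3. Walk through sorted points, maintaining a stack; pop the top while the last three entries make a non-left turn (cross product ≤ 0).
  4. Final stack is the convex hull in CCW order: (3, -7), (0, 1), (-5, 8), (-7, 4), (-5, 1).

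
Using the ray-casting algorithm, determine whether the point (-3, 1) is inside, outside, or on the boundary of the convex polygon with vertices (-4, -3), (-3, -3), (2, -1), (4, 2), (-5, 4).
The point (-3, 1) lies strictly inside the polygon

Cast a horizontal ray to the right from the query point and count how many polygon edges it crosses (each edge strictly once or zero times, handled with the usual half-open convention). 
Parity of crossings → odd ⇒ inside.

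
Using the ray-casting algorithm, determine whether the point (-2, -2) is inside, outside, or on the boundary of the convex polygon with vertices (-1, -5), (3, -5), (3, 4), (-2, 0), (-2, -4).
The point (-2, -2) lies on the polygon boundary

Boundary check: the query satisfies the collinearity and bounding-box conditions for some polygon edge, so it lies exactly on the boundary.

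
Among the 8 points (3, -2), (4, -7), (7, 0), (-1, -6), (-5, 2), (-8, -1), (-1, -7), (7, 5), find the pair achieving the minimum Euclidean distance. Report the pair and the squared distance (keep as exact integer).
Pair = ((-1, -6), (-1, -7)); squared distance = 1

Compute all C(8, 2) = 28 pairwise squared distances (x_i − x_j)² + (y_i − y_j)². The minimum is 1, attained by the pair ((-1, -6), (-1, -7)).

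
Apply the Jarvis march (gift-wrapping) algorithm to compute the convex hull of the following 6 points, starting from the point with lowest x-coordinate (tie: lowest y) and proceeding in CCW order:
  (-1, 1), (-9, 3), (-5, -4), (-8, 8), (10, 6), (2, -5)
Hull (CCW) = [(-9, 3), (-5, -4), (2, -5), (10, 6), (-8, 8)]

Jarvis march: at each step, from the current hull vertex p, select the next vertex q as the point such that every other point lies strictly to the left of (or on) the directed line p → q. (Equivalently: for every other point r, the cross product (q − p) × (r − p) ≥ 0.)
Starting point (lowest x, tie lowest y): (-9, 3). Wrap until returning to start. Resulting hull: (-9, 3), (-5, -4), (2, -5), (10, 6), (-8, 8).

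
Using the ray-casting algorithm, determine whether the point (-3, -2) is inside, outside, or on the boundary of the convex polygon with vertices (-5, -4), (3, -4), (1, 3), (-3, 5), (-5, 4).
The point (-3, -2) lies strictly inside the polygon

Cast a horizontal ray to the right from the query point and count how many polygon edges it crosses (each edge strictly once or zero times, handled with the usual half-open convention). 
Parity of crossings → odd ⇒ inside.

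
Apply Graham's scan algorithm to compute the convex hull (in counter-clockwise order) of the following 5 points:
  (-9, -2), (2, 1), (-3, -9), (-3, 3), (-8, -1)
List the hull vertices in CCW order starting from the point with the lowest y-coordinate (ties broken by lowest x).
Hull (CCW) = [(-3, -9), (2, 1), (-3, 3), (-8, -1), (-9, -2)]

Graham scan procedure:
  1. Find the pivot p₀ = point with lowest y (tie → lowest x): (-3, -9).
  2. Sort the remaining points by polar angle around p₀.
  3. Walk through sorted points, maintaining a stack; pop the top while the last three entries make a non-left turn (cross product ≤ 0).
  4. Final stack is the convex hull in CCW order: (-3, -9), (2, 1), (-3, 3), (-8, -1), (-9, -2).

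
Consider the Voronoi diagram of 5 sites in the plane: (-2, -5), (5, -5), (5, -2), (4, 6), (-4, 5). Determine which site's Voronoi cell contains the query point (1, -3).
Nearest site = (-2, -5)

The Voronoi cell of site s contains exactly those query points closer to s than to any other site. Compute squared distances from q = (1, -3) to each site:
  (-2 − 1)² + (-5 − -3)² = 13
  (5 − 1)² + (-2 − -3)² = 17
  (5 − 1)² + (-5 − -3)² = 20
  (-4 − 1)² + (5 − -3)² = 89
  (4 − 1)² + (6 − -3)² = 90
Minimum is attained by (-2, -5), so q lies in its Voronoi cell.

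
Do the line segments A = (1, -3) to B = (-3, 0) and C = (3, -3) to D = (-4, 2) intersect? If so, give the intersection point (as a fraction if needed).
No (intersection of containing lines falls outside at least one segment)

Parametrize and solve: t = 10, s = 6. At least one of these is outside [0, 1], so the segments do not intersect.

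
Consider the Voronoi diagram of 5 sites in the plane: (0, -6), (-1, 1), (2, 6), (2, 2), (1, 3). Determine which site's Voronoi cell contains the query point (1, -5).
Nearest site = (0, -6)

The Voronoi cell of site s contains exactly those query points closer to s than to any other site. Compute squared distances from q = (1, -5) to each site:
  (0 − 1)² + (-6 − -5)² = 2
  (-1 − 1)² + (1 − -5)² = 40
  (2 − 1)² + (2 − -5)² = 50
  (1 − 1)² + (3 − -5)² = 64
  (2 − 1)² + (6 − -5)² = 122
Minimum is attained by (0, -6), so q lies in its Voronoi cell.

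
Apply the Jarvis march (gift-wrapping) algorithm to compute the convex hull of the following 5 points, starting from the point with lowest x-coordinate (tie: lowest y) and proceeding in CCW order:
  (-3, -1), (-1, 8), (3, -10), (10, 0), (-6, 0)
Hull (CCW) = [(-6, 0), (3, -10), (10, 0), (-1, 8)]

Jarvis march: at each step, from the current hull vertex p, select the next vertex q as the point such that every other point lies strictly to the left of (or on) the directed line p → q. (Equivalently: for every other point r, the cross product (q − p) × (r − p) ≥ 0.)
Starting point (lowest x, tie lowest y): (-6, 0). Wrap until returning to start. Resulting hull: (-6, 0), (3, -10), (10, 0), (-1, 8).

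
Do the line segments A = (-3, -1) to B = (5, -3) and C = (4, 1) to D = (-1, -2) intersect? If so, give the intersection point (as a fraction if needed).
Yes; intersection at (-7/17, -28/17) (t = 11/34 on AB, s = 15/17 on CD)

Parametrize AB as A + t(B − A) = (-3 + 8 t, -1 + -2 t) and CD as C + s(D − C) = (4 + -5 s, 1 + -3 s). Solve the linear system for (t, s). Determinant = 34 ≠ 0, so a unique intersection of the containing lines exists. Solution: t = 11/34, s = 15/17 — both in [0, 1], so the segments cross. Intersection point: (-7/17, -28/17).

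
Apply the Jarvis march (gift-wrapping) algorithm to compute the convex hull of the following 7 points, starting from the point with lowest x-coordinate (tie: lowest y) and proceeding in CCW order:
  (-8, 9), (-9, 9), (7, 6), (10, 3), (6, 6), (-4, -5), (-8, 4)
Hull (CCW) = [(-9, 9), (-8, 4), (-4, -5), (10, 3), (7, 6), (-8, 9)]

Jarvis march: at each step, from the current hull vertex p, select the next vertex q as the point such that every other point lies strictly to the left of (or on) the directed line p → q. (Equivalently: for every other point r, the cross product (q − p) × (r − p) ≥ 0.)
Starting point (lowest x, tie lowest y): (-9, 9). Wrap until returning to start. Resulting hull: (-9, 9), (-8, 4), (-4, -5), (10, 3), (7, 6), (-8, 9).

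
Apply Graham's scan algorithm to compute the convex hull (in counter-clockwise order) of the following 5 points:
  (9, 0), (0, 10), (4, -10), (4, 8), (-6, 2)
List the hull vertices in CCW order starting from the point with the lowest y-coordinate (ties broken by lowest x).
Hull (CCW) = [(4, -10), (9, 0), (4, 8), (0, 10), (-6, 2)]

Graham scan procedure:
  1. Find the pivot p₀ = point with lowest y (tie → lowest x): (4, -10).
  2. Sort the remaining points by polar angle around p₀.
  3. Walk through sorted points, maintaining a stack; pop the top while the last three entries make a non-left turn (cross product ≤ 0).
  4. Final stack is the convex hull in CCW order: (4, -10), (9, 0), (4, 8), (0, 10), (-6, 2).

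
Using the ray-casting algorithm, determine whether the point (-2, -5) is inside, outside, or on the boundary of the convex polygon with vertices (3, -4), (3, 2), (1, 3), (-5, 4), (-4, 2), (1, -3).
The point (-2, -5) lies strictly outside the polygon

Cast a horizontal ray to the right from the query point and count how many polygon edges it crosses (each edge strictly once or zero times, handled with the usual half-open convention). 
Parity of crossings → even ⇒ outside.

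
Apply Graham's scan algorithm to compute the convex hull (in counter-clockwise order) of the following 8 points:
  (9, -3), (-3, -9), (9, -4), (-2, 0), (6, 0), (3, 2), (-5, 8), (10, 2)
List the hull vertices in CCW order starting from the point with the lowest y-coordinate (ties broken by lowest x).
Hull (CCW) = [(-3, -9), (9, -4), (10, 2), (-5, 8)]

Graham scan procedure:
  1. Find the pivot p₀ = point with lowest y (tie → lowest x): (-3, -9).
  2. Sort the remaining points by polar angle around p₀.
  3. Walk through sorted points, maintaining a stack; pop the top while the last three entries make a non-left turn (cross product ≤ 0).
  4. Final stack is the convex hull in CCW order: (-3, -9), (9, -4), (10, 2), (-5, 8).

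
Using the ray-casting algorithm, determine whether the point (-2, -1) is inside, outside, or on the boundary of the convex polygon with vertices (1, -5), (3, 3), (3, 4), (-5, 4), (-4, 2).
The point (-2, -1) lies strictly outside the polygon

Cast a horizontal ray to the right from the query point and count how many polygon edges it crosses (each edge strictly once or zero times, handled with the usual half-open convention). 
Parity of crossings → even ⇒ outside.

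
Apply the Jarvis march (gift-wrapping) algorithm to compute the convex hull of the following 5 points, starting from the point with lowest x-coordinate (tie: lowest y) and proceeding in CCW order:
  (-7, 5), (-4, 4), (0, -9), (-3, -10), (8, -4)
Hull (CCW) = [(-7, 5), (-3, -10), (0, -9), (8, -4), (-4, 4)]

Jarvis march: at each step, from the current hull vertex p, select the next vertex q as the point such that every other point lies strictly to the left of (or on) the directed line p → q. (Equivalently: for every other point r, the cross product (q − p) × (r − p) ≥ 0.)
Starting point (lowest x, tie lowest y): (-7, 5). Wrap until returning to start. Resulting hull: (-7, 5), (-3, -10), (0, -9), (8, -4), (-4, 4).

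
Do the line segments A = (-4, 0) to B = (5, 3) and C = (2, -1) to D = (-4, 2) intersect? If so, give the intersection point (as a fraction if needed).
Yes; intersection at (-8/5, 4/5) (t = 4/15 on AB, s = 3/5 on CD)

Parametrize AB as A + t(B − A) = (-4 + 9 t, 0 + 3 t) and CD as C + s(D − C) = (2 + -6 s, -1 + 3 s). Solve the linear system for (t, s). Determinant = -45 ≠ 0, so a unique intersection of the containing lines exists. Solution: t = 4/15, s = 3/5 — both in [0, 1], so the segments cross. Intersection point: (-8/5, 4/5).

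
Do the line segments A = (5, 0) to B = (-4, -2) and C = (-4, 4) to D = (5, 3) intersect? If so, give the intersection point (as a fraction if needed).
No (intersection of containing lines falls outside at least one segment)

Parametrize and solve: t = -1, s = 2. At least one of these is outside [0, 1], so the segments do not intersect.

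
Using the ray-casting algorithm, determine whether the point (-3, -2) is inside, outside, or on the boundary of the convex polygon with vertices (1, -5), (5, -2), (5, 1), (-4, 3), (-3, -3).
The point (-3, -2) lies strictly inside the polygon

Cast a horizontal ray to the right from the query point and count how many polygon edges it crosses (each edge strictly once or zero times, handled with the usual half-open convention). 
Parity of crossings → odd ⇒ inside.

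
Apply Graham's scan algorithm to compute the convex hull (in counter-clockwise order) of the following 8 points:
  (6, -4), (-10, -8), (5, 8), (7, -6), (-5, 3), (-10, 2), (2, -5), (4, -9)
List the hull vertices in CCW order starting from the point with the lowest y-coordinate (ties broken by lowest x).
Hull (CCW) = [(4, -9), (7, -6), (5, 8), (-10, 2), (-10, -8)]

Graham scan procedure:
  1. Find the pivot p₀ = point with lowest y (tie → lowest x): (4, -9).
  2. Sort the remaining points by polar angle around p₀.
  3. Walk through sorted points, maintaining a stack; pop the top while the last three entries make a non-left turn (cross product ≤ 0).
  4. Final stack is the convex hull in CCW order: (4, -9), (7, -6), (5, 8), (-10, 2), (-10, -8).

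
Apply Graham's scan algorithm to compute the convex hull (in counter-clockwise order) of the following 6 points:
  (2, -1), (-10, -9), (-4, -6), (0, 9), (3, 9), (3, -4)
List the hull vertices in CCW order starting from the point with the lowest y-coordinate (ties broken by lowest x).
Hull (CCW) = [(-10, -9), (3, -4), (3, 9), (0, 9)]

Graham scan procedure:
  1. Find the pivot p₀ = point with lowest y (tie → lowest x): (-10, -9).
  2. Sort the remaining points by polar angle around p₀.
  3. Walk through sorted points, maintaining a stack; pop the top while the last three entries make a non-left turn (cross product ≤ 0).
  4. Final stack is the convex hull in CCW order: (-10, -9), (3, -4), (3, 9), (0, 9).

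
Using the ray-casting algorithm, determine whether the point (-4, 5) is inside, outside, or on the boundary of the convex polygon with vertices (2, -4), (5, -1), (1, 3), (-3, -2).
The point (-4, 5) lies strictly outside the polygon

Cast a horizontal ray to the right from the query point and count how many polygon edges it crosses (each edge strictly once or zero times, handled with the usual half-open convention). 
Parity of crossings → even ⇒ outside.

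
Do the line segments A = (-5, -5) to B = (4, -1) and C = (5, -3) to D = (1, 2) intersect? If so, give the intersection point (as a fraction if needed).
Yes; intersection at (217/61, -73/61) (t = 58/61 on AB, s = 22/61 on CD)

Parametrize AB as A + t(B − A) = (-5 + 9 t, -5 + 4 t) and CD as C + s(D − C) = (5 + -4 s, -3 + 5 s). Solve the linear system for (t, s). Determinant = -61 ≠ 0, so a unique intersection of the containing lines exists. Solution: t = 58/61, s = 22/61 — both in [0, 1], so the segments cross. Intersection point: (217/61, -73/61).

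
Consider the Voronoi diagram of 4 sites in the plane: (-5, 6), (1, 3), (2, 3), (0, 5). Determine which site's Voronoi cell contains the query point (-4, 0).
Nearest site = (1, 3)

The Voronoi cell of site s contains exactly those query points closer to s than to any other site. Compute squared distances from q = (-4, 0) to each site:
  (1 − -4)² + (3 − 0)² = 34
  (-5 − -4)² + (6 − 0)² = 37
  (0 − -4)² + (5 − 0)² = 41
  (2 − -4)² + (3 − 0)² = 45
Minimum is attained by (1, 3), so q lies in its Voronoi cell.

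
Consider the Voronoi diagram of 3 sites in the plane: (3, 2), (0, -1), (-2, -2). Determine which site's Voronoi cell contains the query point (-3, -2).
Nearest site = (-2, -2)

The Voronoi cell of site s contains exactly those query points closer to s than to any other site. Compute squared distances from q = (-3, -2) to each site:
  (-2 − -3)² + (-2 − -2)² = 1
  (0 − -3)² + (-1 − -2)² = 10
  (3 − -3)² + (2 − -2)² = 52
Minimum is attained by (-2, -2), so q lies in its Voronoi cell.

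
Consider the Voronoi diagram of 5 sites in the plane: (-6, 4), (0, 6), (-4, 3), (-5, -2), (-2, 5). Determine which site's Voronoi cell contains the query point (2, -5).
Nearest site = (-5, -2)

The Voronoi cell of site s contains exactly those query points closer to s than to any other site. Compute squared distances from q = (2, -5) to each site:
  (-5 − 2)² + (-2 − -5)² = 58
  (-4 − 2)² + (3 − -5)² = 100
  (-2 − 2)² + (5 − -5)² = 116
  (0 − 2)² + (6 − -5)² = 125
  (-6 − 2)² + (4 − -5)² = 145
Minimum is attained by (-5, -2), so q lies in its Voronoi cell.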